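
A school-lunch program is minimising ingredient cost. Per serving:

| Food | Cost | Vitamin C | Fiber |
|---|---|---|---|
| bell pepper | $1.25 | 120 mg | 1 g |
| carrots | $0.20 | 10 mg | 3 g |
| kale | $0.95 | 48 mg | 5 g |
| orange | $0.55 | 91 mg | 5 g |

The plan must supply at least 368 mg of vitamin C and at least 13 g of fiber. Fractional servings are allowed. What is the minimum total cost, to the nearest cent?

$2.22

This is a tiny linear program; its minimum lies at a vertex of the feasible set. List the vertices and price them.
bell pepper only: max(368/120, 13/1) = 13 servings → $16.25.
carrots only: max(368/10, 13/3) = 36.8 servings → $7.36.
kale only: max(368/48, 13/5) = 7.667 servings → $7.28.
orange only: max(368/91, 13/5) = 4.044 servings → $2.22.
bell pepper + carrots with both tight: 2.783 servings and 3.406 servings → $4.16.
bell pepper + kale with both tight: 2.203 servings and 2.159 servings → $4.81.
bell pepper + orange with both tight: 1.291 servings and 2.342 servings → $2.90.
carrots + kale: the both-tight solution has a negative serving — not a feasible corner.
carrots + orange with both targets exact would need a negative amount; discard.
kale + orange: the both-tight solution has a negative serving — not a feasible corner.
So the least-cost plan costs $2.22.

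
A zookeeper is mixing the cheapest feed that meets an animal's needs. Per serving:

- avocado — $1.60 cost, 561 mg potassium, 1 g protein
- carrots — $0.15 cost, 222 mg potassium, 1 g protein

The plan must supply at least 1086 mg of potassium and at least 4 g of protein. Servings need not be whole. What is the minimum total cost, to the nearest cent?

Minimising a linear cost over {potassium ≥ 1086, protein ≥ 4, servings ≥ 0} — the optimum is at a vertex, using one or two foods.
avocado only: max(1086/561, 4/1) = 4 servings → $6.40.
carrots only: max(1086/222, 4/1) = 4.892 servings → $0.73.
avocado + carrots with both tight: 0.5841 servings and 3.416 servings → $1.45.
The minimum over all feasible corners is $0.73.

$0.73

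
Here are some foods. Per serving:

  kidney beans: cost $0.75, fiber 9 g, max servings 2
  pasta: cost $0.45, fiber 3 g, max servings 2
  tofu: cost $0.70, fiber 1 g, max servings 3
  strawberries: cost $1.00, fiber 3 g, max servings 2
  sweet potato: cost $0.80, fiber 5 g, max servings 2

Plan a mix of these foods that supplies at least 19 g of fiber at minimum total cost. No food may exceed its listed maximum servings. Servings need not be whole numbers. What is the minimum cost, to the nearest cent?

Cost per g of fiber: kidney beans $0.0833, pasta $0.1500, sweet potato $0.1600, strawberries $0.3333, tofu $0.7000.
Take 2 servings of kidney beans: +18.0 g fiber for $1.50 (total $1.50, still need 1.0 g).
Take 0.3333 servings of pasta: +1.0 g fiber for $0.15 (total $1.65, still need 0.0 g).
Filling from the cheapest source first is optimal under one linear minimum: $1.65.

$1.65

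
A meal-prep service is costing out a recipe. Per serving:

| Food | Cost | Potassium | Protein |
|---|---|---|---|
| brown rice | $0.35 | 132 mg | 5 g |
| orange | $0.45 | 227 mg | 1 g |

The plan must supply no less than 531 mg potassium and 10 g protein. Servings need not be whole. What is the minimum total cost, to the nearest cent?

$1.21

brown rice only: max(531/132, 10/5) = 4.023 servings → $1.41.
orange only: max(531/227, 10/1) = 10 servings → $4.50.
brown rice + orange with both tight: 1.734 servings and 1.331 servings → $1.21.
So the least-cost plan costs $1.21.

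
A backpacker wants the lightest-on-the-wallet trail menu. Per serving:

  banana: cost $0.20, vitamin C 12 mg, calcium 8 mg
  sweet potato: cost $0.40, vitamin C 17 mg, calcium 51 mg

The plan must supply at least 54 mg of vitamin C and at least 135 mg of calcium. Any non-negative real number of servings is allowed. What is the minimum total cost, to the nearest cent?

This is a tiny linear program; its minimum lies at a vertex of the feasible set. List the vertices and price them.
banana only: max(54/12, 135/8) = 16.88 servings → $3.38.
sweet potato only: max(54/17, 135/51) = 3.176 servings → $1.27.
banana + sweet potato with both tight: 0.9643 servings and 2.496 servings → $1.19.
Cheapest feasible corner: $1.19.

$1.19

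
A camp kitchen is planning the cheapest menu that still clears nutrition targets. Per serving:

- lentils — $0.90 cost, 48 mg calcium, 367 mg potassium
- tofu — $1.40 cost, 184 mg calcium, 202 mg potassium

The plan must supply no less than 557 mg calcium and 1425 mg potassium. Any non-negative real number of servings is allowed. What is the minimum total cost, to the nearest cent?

$5.62

Check every corner: each single food scaled to meet both minima, and each pair solved so both constraints bind.
lentils only: max(557/48, 1425/367) = 11.6 servings → $10.44.
tofu only: max(557/184, 1425/202) = 7.054 servings → $9.88.
lentils + tofu with both tight: 2.588 servings and 2.352 servings → $5.62.
Cheapest feasible corner: $5.62.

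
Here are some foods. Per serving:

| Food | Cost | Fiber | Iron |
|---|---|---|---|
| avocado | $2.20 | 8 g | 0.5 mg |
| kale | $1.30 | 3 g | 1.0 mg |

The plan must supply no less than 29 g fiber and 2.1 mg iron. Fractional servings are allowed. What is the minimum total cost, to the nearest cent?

At the optimum either one food covers both requirements or two foods hit both targets exactly; no other combination can be cheaper.
avocado only: max(29/8, 2.1/0.5) = 4.2 servings → $9.24.
kale only: max(29/3, 2.1/1.0) = 9.667 servings → $12.57.
avocado + kale with both tight: 3.492 servings and 0.3538 servings → $8.14.
Cheapest feasible corner: $8.14.

$8.14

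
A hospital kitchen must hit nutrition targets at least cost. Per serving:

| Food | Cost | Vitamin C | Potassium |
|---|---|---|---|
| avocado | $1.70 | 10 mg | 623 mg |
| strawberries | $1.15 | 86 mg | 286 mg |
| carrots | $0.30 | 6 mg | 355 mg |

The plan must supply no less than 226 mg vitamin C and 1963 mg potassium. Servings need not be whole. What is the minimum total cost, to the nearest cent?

At the optimum either one food covers both requirements or two foods hit both targets exactly; no other combination can be cheaper.
avocado only: max(226/10, 1963/623) = 22.6 servings → $38.42.
strawberries only: max(226/86, 1963/286) = 6.864 servings → $7.89.
carrots only: max(226/6, 1963/355) = 37.67 servings → $11.30.
avocado + strawberries with both tight: 2.054 servings and 2.389 servings → $6.24.
avocado + carrots: the both-tight solution has a negative serving — not a feasible corner.
strawberries + carrots with both tight: 2.376 servings and 3.616 servings → $3.82.
So the least-cost plan costs $3.82.

$3.82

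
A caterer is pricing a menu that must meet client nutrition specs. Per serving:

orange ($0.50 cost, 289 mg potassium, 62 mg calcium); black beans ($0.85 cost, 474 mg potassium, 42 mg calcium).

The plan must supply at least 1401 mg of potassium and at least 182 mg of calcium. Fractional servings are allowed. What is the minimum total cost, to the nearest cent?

$2.42

A basic optimal solution has at most two foods positive. Try each food alone and each pair with both targets met exactly.
orange only: max(1401/289, 182/62) = 4.848 servings → $2.42.
black beans only: max(1401/474, 182/42) = 4.333 servings → $3.68.
orange + black beans with both tight: 1.59 servings and 1.986 servings → $2.48.
So the least-cost plan costs $2.42.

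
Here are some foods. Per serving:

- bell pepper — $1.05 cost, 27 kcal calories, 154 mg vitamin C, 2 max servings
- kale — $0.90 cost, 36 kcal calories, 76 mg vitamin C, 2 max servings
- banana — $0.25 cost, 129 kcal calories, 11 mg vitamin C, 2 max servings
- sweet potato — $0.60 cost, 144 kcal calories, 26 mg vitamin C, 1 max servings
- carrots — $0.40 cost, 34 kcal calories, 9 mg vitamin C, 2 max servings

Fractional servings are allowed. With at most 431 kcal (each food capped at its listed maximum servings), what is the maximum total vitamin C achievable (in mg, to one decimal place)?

Vitamin C per kcal: bell pepper 5.704, kale 2.111, carrots 0.2647, sweet potato 0.1806, banana 0.08527.
Take 2 servings of bell pepper: uses 54 kcal, +308.0 mg vitamin C (running total 308.0 mg).
Take 2 servings of kale: uses 72 kcal, +152.0 mg vitamin C (running total 460.0 mg).
Take 2 servings of carrots: uses 68 kcal, +18.0 mg vitamin C (running total 478.0 mg).
Take 1 serving of sweet potato: uses 144 kcal, +26.0 mg vitamin C (running total 504.0 mg).
Take 0.7209 servings of banana: uses 93 kcal, +7.9 mg vitamin C (running total 511.9 mg).
Greedy by best ratio exhausts the calories allowance optimally: 511.9 mg.

511.9 mg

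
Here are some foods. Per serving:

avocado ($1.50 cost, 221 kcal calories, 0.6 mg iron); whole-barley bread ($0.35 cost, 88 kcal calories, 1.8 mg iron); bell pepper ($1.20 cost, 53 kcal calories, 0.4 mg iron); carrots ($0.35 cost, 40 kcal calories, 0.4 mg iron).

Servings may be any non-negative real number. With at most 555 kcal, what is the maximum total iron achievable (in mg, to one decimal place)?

Iron per kcal: whole-barley bread 0.02045, carrots 0.01, bell pepper 0.007547, avocado 0.002715.
With no serving limits, spend the whole calories allowance on whole-barley bread: 555 kcal / 88 kcal × 1.8 mg = 11.4 mg.

11.4 mg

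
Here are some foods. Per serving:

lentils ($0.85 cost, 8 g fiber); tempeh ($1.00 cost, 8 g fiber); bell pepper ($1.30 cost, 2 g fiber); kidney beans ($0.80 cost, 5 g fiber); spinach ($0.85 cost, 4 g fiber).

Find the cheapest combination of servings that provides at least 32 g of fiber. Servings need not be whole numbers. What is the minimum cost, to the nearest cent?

$3.40

Cost per g of fiber: lentils $0.1062, tempeh $0.1250, kidney beans $0.1600, spinach $0.2125, bell pepper $0.6500.
With no serving limits, use only lentils: 32 g / 8 g = 4 servings × $0.85 = $3.40.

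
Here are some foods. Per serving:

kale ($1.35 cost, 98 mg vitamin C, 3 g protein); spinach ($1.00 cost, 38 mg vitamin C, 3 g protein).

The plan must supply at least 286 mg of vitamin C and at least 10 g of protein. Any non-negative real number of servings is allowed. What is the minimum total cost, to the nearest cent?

For a min-cost LP with two ≥-constraints, a basic feasible solution has at most two positive variables.
kale only: max(286/98, 10/3) = 3.333 servings → $4.50.
spinach only: max(286/38, 10/3) = 7.526 servings → $7.53.
kale + spinach with both tight: 2.656 servings and 0.6778 servings → $4.26.
Cheapest feasible corner: $4.26.

$4.26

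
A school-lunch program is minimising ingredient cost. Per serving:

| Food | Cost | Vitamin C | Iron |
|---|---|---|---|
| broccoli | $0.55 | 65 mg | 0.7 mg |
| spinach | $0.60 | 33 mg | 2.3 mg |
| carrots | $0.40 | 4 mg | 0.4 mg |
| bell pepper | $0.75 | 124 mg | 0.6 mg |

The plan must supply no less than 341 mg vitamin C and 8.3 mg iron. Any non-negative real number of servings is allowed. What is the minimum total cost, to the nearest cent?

A basic optimal solution has at most two foods positive. Try each food alone and each pair with both targets met exactly.
broccoli only: max(341/65, 8.3/0.7) = 11.86 servings → $6.52.
spinach only: max(341/33, 8.3/2.3) = 10.33 servings → $6.20.
carrots only: max(341/4, 8.3/0.4) = 85.25 servings → $34.10.
bell pepper only: max(341/124, 8.3/0.6) = 13.83 servings → $10.38.
broccoli + spinach with both tight: 4.038 servings and 2.38 servings → $3.65.
broccoli + carrots with both tight: 4.448 servings and 12.97 servings → $7.63.
broccoli + bell pepper: the both-tight solution has a negative serving — not a feasible corner.
spinach + carrots: intersection lies outside the first quadrant.
spinach + bell pepper with both tight: 3.107 servings and 1.923 servings → $3.31.
carrots + bell pepper with both tight: 17.47 servings and 2.186 servings → $8.63.
Cheapest feasible corner: $3.31.

$3.31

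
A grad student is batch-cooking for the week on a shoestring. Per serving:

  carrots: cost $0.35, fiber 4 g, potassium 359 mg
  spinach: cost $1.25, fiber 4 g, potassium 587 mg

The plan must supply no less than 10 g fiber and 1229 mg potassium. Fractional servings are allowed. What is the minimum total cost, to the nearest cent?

$1.20

A basic optimal solution has at most two foods positive. Try each food alone and each pair with both targets met exactly.
carrots only: max(10/4, 1229/359) = 3.423 servings → $1.20.
spinach only: max(10/4, 1229/587) = 2.5 servings → $3.12.
carrots + spinach with both tight: 1.046 servings and 1.454 servings → $2.18.
The minimum over all feasible corners is $1.20.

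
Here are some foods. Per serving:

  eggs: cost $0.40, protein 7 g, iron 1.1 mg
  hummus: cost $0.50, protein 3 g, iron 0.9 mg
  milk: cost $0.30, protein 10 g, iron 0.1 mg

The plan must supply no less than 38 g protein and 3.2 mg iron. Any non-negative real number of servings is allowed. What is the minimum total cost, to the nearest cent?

Compare the cost at each extreme point of the feasible region.
eggs only: max(38/7, 3.2/1.1) = 5.429 servings → $2.17.
hummus only: max(38/3, 3.2/0.9) = 12.67 servings → $6.33.
milk only: max(38/10, 3.2/0.1) = 32 servings → $9.60.
eggs + hummus with both targets exact would need a negative amount; discard.
eggs + milk with both tight: 2.738 servings and 1.883 servings → $1.66.
hummus + milk with both tight: 3.241 servings and 2.828 servings → $2.47.
So the least-cost plan costs $1.66.

$1.66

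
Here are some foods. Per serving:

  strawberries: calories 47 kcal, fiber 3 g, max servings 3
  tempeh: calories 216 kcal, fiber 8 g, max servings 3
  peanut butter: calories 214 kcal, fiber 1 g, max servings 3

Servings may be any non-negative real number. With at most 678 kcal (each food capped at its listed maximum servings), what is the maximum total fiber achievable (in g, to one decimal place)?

28.9 g

Fiber per kcal: strawberries 0.06383, tempeh 0.03704, peanut butter 0.004673.
Take 3 servings of strawberries: uses 141 kcal, +9.0 g fiber (running total 9.0 g).
Take 2.486 servings of tempeh: uses 537 kcal, +19.9 g fiber (running total 28.9 g).
Filling greedily by fiber-per-kcal is optimal for one linear limit, giving 28.9 g.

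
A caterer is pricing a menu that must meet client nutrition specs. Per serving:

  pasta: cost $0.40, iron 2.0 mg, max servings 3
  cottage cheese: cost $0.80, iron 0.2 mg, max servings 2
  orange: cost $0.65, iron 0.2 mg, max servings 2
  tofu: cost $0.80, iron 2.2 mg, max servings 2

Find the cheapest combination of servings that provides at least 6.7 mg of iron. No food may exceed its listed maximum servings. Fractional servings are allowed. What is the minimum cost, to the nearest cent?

Cost per mg of iron: pasta $0.2000, tofu $0.3636, orange $3.2500, cottage cheese $4.0000.
Take 3 servings of pasta: +6.0 mg iron for $1.20 (total $1.20, still need 0.7 mg).
Take 0.3182 servings of tofu: +0.7 mg iron for $0.25 (total $1.45, still need 0.0 mg).
Greedy by cheapest-per-mg is optimal for a single linear constraint, so the minimum cost is $1.45.

$1.45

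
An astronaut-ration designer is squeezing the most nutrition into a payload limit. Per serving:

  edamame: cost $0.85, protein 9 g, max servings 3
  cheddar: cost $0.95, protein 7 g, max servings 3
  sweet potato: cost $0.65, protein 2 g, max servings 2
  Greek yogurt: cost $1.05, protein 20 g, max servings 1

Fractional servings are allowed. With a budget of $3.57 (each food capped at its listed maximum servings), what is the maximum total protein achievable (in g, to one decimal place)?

Protein per dollar: Greek yogurt 19.05, edamame 10.59, cheddar 7.368, sweet potato 3.077.
Take 1 serving of Greek yogurt: spends $1.05, +20.0 g protein (running total 20.0 g).
Take 2.965 servings of edamame: spends $2.52, +26.7 g protein (running total 46.7 g).
Filling greedily by protein-per-dollar is optimal for one linear limit, giving 46.7 g.

46.7 g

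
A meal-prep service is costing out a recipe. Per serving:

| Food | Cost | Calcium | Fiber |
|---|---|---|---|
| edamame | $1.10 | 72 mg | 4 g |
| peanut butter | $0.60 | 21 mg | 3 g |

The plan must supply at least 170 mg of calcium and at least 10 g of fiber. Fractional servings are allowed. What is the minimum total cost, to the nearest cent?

$2.68

edamame only: max(170/72, 10/4) = 2.5 servings → $2.75.
peanut butter only: max(170/21, 10/3) = 8.095 servings → $4.86.
edamame + peanut butter with both tight: 2.273 servings and 0.303 servings → $2.68.
Cheapest feasible corner: $2.68.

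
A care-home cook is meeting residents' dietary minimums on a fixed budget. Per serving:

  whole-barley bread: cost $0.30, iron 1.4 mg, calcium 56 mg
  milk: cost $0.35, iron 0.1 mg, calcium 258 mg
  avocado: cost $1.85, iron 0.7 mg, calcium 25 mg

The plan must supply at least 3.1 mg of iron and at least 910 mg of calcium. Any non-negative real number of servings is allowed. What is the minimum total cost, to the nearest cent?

$1.68

Two binding constraints pin down two serving amounts, so the optimal mix uses at most two foods. The candidates are each food alone (scaled to the tighter of iron/calcium) and each pair with both constraints tight.
whole-barley bread only: max(3.1/1.4, 910/56) = 16.25 servings → $4.88.
milk only: max(3.1/0.1, 910/258) = 31 servings → $10.85.
avocado only: max(3.1/0.7, 910/25) = 36.4 servings → $67.34.
whole-barley bread + milk with both tight: 1.993 servings and 3.094 servings → $1.68.
whole-barley bread + avocado: intersection lies outside the first quadrant.
milk + avocado with both tight: 3.141 servings and 3.98 servings → $8.46.
So the least-cost plan costs $1.68.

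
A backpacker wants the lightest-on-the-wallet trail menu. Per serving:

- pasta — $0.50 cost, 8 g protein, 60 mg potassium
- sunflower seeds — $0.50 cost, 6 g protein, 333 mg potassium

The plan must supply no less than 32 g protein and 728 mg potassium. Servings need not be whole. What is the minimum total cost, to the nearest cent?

This is a tiny linear program; its minimum lies at a vertex of the feasible set. List the vertices and price them.
pasta only: max(32/8, 728/60) = 12.13 servings → $6.07.
sunflower seeds only: max(32/6, 728/333) = 5.333 servings → $2.67.
pasta + sunflower seeds with both tight: 2.729 servings and 1.694 servings → $2.21.
The minimum over all feasible corners is $2.21.

$2.21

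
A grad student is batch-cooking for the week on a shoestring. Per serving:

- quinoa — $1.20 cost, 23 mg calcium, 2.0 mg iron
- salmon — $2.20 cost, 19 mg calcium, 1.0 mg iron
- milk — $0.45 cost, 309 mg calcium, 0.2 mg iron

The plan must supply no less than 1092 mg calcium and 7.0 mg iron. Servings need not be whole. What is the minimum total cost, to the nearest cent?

Minimising a linear cost over {calcium ≥ 1092, iron ≥ 7.0, servings ≥ 0} — the optimum is at a vertex, using one or two foods.
quinoa only: max(1092/23, 7.0/2.0) = 47.48 servings → $56.97.
salmon only: max(1092/19, 7.0/1.0) = 57.47 servings → $126.44.
milk only: max(1092/309, 7.0/0.2) = 35 servings → $15.75.
quinoa + salmon: the both-tight solution has a negative serving — not a feasible corner.
quinoa + milk with both tight: 3.17 servings and 3.298 servings → $5.29.
salmon + milk with both tight: 6.372 servings and 3.142 servings → $15.43.
So the least-cost plan costs $5.29.

$5.29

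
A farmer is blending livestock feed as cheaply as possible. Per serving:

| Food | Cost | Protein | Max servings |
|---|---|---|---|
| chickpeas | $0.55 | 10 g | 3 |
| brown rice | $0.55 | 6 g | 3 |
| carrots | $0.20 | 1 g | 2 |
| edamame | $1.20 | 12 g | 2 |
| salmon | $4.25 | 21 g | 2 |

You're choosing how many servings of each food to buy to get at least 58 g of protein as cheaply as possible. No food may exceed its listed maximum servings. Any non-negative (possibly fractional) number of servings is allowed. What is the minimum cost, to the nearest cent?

$4.30

Cost per g of protein: chickpeas $0.0550, brown rice $0.0917, edamame $0.1000, carrots $0.2000, salmon $0.2024.
Take 3 servings of chickpeas: +30.0 g protein for $1.65 (total $1.65, still need 28.0 g).
Take 3 servings of brown rice: +18.0 g protein for $1.65 (total $3.30, still need 10.0 g).
Take 0.8333 servings of edamame: +10.0 g protein for $1.00 (total $4.30, still need 0.0 g).
Filling from the cheapest source first is optimal under one linear minimum: $4.30.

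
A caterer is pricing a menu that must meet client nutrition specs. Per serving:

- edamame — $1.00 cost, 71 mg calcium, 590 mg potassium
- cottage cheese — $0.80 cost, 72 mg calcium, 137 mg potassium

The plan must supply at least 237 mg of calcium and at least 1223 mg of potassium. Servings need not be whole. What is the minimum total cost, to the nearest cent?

For a min-cost LP with two ≥-constraints, a basic feasible solution has at most two positive variables.
edamame only: max(237/71, 1223/590) = 3.338 servings → $3.34.
cottage cheese only: max(237/72, 1223/137) = 8.927 servings → $7.14.
edamame + cottage cheese with both tight: 1.697 servings and 1.618 servings → $2.99.
Cheapest feasible corner: $2.99.

$2.99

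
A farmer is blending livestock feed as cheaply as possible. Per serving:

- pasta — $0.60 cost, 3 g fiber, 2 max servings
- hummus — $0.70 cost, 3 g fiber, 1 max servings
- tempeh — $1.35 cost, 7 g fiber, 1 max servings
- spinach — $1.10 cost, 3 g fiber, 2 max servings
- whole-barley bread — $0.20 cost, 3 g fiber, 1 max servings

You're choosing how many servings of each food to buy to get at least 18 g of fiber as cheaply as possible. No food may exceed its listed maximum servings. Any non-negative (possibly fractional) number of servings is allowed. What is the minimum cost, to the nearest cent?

Cost per g of fiber: whole-barley bread $0.0667, tempeh $0.1929, pasta $0.2000, hummus $0.2333, spinach $0.3667.
Take 1 serving of whole-barley bread: +3.0 g fiber for $0.20 (total $0.20, still need 15.0 g).
Take 1 serving of tempeh: +7.0 g fiber for $1.35 (total $1.55, still need 8.0 g).
Take 2 servings of pasta: +6.0 g fiber for $1.20 (total $2.75, still need 2.0 g).
Take 0.6667 servings of hummus: +2.0 g fiber for $0.47 (total $3.22, still need 0.0 g).
Filling from the cheapest source first is optimal under one linear minimum: $3.22.

$3.22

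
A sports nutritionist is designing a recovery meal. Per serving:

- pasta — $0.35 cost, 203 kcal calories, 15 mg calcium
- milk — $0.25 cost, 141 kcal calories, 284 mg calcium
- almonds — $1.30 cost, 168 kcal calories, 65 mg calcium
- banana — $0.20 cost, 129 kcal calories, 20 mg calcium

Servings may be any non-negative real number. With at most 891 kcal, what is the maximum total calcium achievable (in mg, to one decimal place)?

1794.6 mg

Calcium per kcal: milk 2.014, almonds 0.3869, banana 0.155, pasta 0.07389.
With no serving limits, spend the whole calories allowance on milk: 891 kcal / 141 kcal × 284 mg = 1794.6 mg.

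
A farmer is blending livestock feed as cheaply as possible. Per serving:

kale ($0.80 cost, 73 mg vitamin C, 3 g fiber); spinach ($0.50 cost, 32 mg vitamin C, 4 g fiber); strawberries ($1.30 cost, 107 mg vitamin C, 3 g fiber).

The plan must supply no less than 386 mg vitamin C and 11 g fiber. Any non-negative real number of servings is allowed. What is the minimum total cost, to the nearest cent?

$4.23

For a min-cost LP with two ≥-constraints, a basic feasible solution has at most two positive variables.
kale only: max(386/73, 11/3) = 5.288 servings → $4.23.
spinach only: max(386/32, 11/4) = 12.06 servings → $6.03.
strawberries only: max(386/107, 11/3) = 3.667 servings → $4.77.
kale + spinach: intersection lies outside the first quadrant.
kale + strawberries with both tight: 0.1863 servings and 3.48 servings → $4.67.
spinach + strawberries with both tight: 0.05723 servings and 3.59 servings → $4.70.
The minimum over all feasible corners is $4.23.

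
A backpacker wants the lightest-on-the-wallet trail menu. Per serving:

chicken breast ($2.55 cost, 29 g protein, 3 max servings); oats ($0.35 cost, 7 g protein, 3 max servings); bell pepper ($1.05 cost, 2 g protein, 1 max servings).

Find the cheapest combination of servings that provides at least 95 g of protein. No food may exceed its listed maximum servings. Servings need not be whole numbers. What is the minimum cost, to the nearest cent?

Cost per g of protein: oats $0.0500, chicken breast $0.0879, bell pepper $0.5250.
Take 3 servings of oats: +21.0 g protein for $1.05 (total $1.05, still need 74.0 g).
Take 2.552 servings of chicken breast: +74.0 g protein for $6.51 (total $7.56, still need 0.0 g).
Filling from the cheapest source first is optimal under one linear minimum: $7.56.

$7.56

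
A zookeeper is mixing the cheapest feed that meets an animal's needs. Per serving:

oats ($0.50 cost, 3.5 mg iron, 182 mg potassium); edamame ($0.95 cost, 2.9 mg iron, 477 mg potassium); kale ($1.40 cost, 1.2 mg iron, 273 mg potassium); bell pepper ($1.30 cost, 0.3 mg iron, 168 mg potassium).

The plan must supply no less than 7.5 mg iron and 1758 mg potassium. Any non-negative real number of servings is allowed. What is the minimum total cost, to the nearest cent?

For a min-cost LP with two ≥-constraints, a basic feasible solution has at most two positive variables.
oats only: max(7.5/3.5, 1758/182) = 9.659 servings → $4.83.
edamame only: max(7.5/2.9, 1758/477) = 3.686 servings → $3.50.
kale only: max(7.5/1.2, 1758/273) = 6.44 servings → $9.02.
bell pepper only: max(7.5/0.3, 1758/168) = 25 servings → $32.50.
oats + edamame: intersection lies outside the first quadrant.
oats + kale: the both-tight solution has a negative serving — not a feasible corner.
oats + bell pepper with both tight: 1.373 servings and 8.976 servings → $12.36.
edamame + kale: the both-tight solution has a negative serving — not a feasible corner.
edamame + bell pepper with both tight: 2.129 servings and 4.419 servings → $7.77.
kale + bell pepper with both tight: 6.12 servings and 0.5188 servings → $9.24.
The minimum over all feasible corners is $3.50.

$3.50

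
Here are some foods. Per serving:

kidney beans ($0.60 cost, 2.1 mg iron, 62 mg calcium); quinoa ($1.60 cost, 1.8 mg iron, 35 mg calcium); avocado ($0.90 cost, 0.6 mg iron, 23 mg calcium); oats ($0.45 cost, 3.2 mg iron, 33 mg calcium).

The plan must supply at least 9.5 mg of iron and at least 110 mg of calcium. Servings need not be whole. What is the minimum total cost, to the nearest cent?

The cheapest plan sits at a corner of the feasible region — with two constraints it uses at most two foods.
kidney beans only: max(9.5/2.1, 110/62) = 4.524 servings → $2.71.
quinoa only: max(9.5/1.8, 110/35) = 5.278 servings → $8.44.
avocado only: max(9.5/0.6, 110/23) = 15.83 servings → $14.25.
oats only: max(9.5/3.2, 110/33) = 3.333 servings → $1.50.
kidney beans + quinoa with both targets exact would need a negative amount; discard.
kidney beans + avocado: the both-tight solution has a negative serving — not a feasible corner.
kidney beans + oats with both tight: 0.2982 servings and 2.773 servings → $1.43.
quinoa + avocado: the both-tight solution has a negative serving — not a feasible corner.
quinoa + oats with both tight: 0.7319 servings and 2.557 servings → $2.32.
avocado + oats with both tight: 0.7156 servings and 2.835 servings → $1.92.
Cheapest feasible corner: $1.43.

$1.43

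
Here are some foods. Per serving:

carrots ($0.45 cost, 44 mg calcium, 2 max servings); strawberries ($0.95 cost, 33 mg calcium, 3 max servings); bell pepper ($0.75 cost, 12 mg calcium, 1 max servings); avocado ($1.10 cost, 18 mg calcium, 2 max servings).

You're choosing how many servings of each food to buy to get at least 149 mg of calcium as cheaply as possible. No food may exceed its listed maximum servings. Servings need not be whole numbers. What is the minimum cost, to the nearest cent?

$2.66

Cost per mg of calcium: carrots $0.0102, strawberries $0.0288, avocado $0.0611, bell pepper $0.0625.
Take 2 servings of carrots: +88.0 mg calcium for $0.90 (total $0.90, still need 61.0 mg).
Take 1.848 servings of strawberries: +61.0 mg calcium for $1.76 (total $2.66, still need 0.0 mg).
Filling from the cheapest source first is optimal under one linear minimum: $2.66.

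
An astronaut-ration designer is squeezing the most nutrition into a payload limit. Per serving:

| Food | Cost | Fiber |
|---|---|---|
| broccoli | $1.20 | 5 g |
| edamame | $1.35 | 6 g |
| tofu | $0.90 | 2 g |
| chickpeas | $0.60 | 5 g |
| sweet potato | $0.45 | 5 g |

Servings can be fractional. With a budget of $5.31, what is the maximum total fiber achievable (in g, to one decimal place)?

Fiber per dollar: sweet potato 11.11, chickpeas 8.333, edamame 4.444, broccoli 4.167, tofu 2.222.
With no serving limits, spend the whole cost allowance on sweet potato: $5.31 / $0.45 × 5 g = 59.0 g.

59.0 g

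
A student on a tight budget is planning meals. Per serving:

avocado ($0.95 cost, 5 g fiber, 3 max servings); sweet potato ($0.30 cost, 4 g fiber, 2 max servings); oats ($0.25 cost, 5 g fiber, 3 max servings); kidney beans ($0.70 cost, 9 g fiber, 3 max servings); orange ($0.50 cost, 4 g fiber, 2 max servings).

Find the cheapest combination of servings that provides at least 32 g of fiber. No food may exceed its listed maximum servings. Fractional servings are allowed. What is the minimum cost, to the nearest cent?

$2.05

Cost per g of fiber: oats $0.0500, sweet potato $0.0750, kidney beans $0.0778, orange $0.1250, avocado $0.1900.
Take 3 servings of oats: +15.0 g fiber for $0.75 (total $0.75, still need 17.0 g).
Take 2 servings of sweet potato: +8.0 g fiber for $0.60 (total $1.35, still need 9.0 g).
Take 1 serving of kidney beans: +9.0 g fiber for $0.70 (total $2.05, still need 0.0 g).
Filling from the cheapest source first is optimal under one linear minimum: $2.05.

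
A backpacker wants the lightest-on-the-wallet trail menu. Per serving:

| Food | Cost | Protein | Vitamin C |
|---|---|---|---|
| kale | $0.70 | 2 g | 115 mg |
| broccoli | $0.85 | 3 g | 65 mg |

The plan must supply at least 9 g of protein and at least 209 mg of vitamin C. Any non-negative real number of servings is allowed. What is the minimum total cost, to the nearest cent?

$2.58

Check every corner: each single food scaled to meet both minima, and each pair solved so both constraints bind.
kale only: max(9/2, 209/115) = 4.5 servings → $3.15.
broccoli only: max(9/3, 209/65) = 3.215 servings → $2.73.
kale + broccoli with both tight: 0.1953 servings and 2.87 servings → $2.58.
So the least-cost plan costs $2.58.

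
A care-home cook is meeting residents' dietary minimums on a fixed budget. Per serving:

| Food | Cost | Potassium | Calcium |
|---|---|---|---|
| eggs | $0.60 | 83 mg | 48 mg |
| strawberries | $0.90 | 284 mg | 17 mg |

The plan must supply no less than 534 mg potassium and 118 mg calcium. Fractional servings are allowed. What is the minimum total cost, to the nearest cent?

Two binding constraints pin down two serving amounts, so the optimal mix uses at most two foods. The candidates are each food alone (scaled to the tighter of potassium/calcium) and each pair with both constraints tight.
eggs only: max(534/83, 118/48) = 6.434 servings → $3.86.
strawberries only: max(534/284, 118/17) = 6.941 servings → $6.25.
eggs + strawberries with both tight: 1.999 servings and 1.296 servings → $2.37.
Cheapest feasible corner: $2.37.

$2.37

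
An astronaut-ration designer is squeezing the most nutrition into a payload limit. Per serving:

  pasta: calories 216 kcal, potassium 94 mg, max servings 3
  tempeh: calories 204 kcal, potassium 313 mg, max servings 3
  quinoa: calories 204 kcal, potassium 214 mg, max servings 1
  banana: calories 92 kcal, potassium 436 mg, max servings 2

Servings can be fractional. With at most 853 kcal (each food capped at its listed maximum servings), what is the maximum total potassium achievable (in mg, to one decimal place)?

1870.8 mg

Potassium per kcal: banana 4.739, tempeh 1.534, quinoa 1.049, pasta 0.4352.
Take 2 servings of banana: uses 184 kcal, +872.0 mg potassium (running total 872.0 mg).
Take 3 servings of tempeh: uses 612 kcal, +939.0 mg potassium (running total 1811.0 mg).
Take 0.2794 servings of quinoa: uses 57 kcal, +59.8 mg potassium (running total 1870.8 mg).
Filling greedily by potassium-per-kcal is optimal for one linear limit, giving 1870.8 mg.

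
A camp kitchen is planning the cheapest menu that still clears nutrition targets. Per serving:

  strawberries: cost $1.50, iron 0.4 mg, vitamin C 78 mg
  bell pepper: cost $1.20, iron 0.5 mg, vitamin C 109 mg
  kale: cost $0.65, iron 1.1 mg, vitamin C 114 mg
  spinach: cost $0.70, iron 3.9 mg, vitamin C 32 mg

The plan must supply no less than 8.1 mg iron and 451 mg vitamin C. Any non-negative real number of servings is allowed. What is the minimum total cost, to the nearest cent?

At the optimum either one food covers both requirements or two foods hit both targets exactly; no other combination can be cheaper.
strawberries only: max(8.1/0.4, 451/78) = 20.25 servings → $30.38.
bell pepper only: max(8.1/0.5, 451/109) = 16.2 servings → $19.44.
kale only: max(8.1/1.1, 451/114) = 7.364 servings → $4.79.
spinach only: max(8.1/3.9, 451/32) = 14.09 servings → $9.87.
strawberries + bell pepper with both targets exact would need a negative amount; discard.
strawberries + kale: intersection lies outside the first quadrant.
strawberries + spinach with both tight: 5.147 servings and 1.549 servings → $8.80.
bell pepper + kale with both targets exact would need a negative amount; discard.
bell pepper + spinach with both tight: 3.666 servings and 1.607 servings → $5.52.
kale + spinach with both tight: 3.663 servings and 1.044 servings → $3.11.
Cheapest feasible corner: $3.11.

$3.11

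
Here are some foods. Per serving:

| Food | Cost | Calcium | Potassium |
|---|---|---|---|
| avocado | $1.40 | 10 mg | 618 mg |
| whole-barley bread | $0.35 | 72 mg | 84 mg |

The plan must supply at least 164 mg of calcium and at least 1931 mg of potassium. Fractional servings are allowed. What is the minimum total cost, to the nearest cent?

$4.67

Minimising a linear cost over {calcium ≥ 164, potassium ≥ 1931, servings ≥ 0} — the optimum is at a vertex, using one or two foods.
avocado only: max(164/10, 1931/618) = 16.4 servings → $22.96.
whole-barley bread only: max(164/72, 1931/84) = 22.99 servings → $8.05.
avocado + whole-barley bread with both tight: 2.869 servings and 1.879 servings → $4.67.
So the least-cost plan costs $4.67.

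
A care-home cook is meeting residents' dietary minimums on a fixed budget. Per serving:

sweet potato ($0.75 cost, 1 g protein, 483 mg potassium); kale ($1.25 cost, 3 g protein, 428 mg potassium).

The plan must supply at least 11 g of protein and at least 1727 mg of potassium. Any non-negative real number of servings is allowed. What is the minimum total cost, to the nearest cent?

$4.74

With two linear requirements the optimum uses one or two foods; enumerate the corners.
sweet potato only: max(11/1, 1727/483) = 11 servings → $8.25.
kale only: max(11/3, 1727/428) = 4.035 servings → $5.04.
sweet potato + kale with both tight: 0.4633 servings and 3.512 servings → $4.74.
So the least-cost plan costs $4.74.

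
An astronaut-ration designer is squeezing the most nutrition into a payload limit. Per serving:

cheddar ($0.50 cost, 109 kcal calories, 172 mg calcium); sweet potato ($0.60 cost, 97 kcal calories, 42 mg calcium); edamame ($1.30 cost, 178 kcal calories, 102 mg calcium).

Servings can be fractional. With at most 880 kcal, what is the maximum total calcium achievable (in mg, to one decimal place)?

Calcium per kcal: cheddar 1.578, edamame 0.573, sweet potato 0.433.
With no serving limits, spend the whole calories allowance on cheddar: 880 kcal / 109 kcal × 172 mg = 1388.6 mg.

1388.6 mg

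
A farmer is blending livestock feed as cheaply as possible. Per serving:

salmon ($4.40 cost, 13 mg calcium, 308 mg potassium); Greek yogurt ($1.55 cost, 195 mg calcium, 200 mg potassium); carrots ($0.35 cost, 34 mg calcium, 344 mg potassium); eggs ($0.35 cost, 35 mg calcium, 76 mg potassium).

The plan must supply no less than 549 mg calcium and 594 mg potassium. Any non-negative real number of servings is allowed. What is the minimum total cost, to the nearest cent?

The cheapest plan sits at a corner of the feasible region — with two constraints it uses at most two foods.
salmon only: max(549/13, 594/308) = 42.23 servings → $185.82.
Greek yogurt only: max(549/195, 594/200) = 2.97 servings → $4.60.
carrots only: max(549/34, 594/344) = 16.15 servings → $5.65.
eggs only: max(549/35, 594/76) = 15.69 servings → $5.49.
salmon + Greek yogurt with both tight: 0.1049 servings and 2.808 servings → $4.81.
salmon + carrots: the both-tight solution has a negative serving — not a feasible corner.
salmon + eggs: the both-tight solution has a negative serving — not a feasible corner.
Greek yogurt + carrots with both tight: 2.798 servings and 0.1 servings → $4.37.
Greek yogurt + eggs with both tight: 2.677 servings and 0.7711 servings → $4.42.
carrots + eggs with both targets exact would need a negative amount; discard.
Cheapest feasible corner: $4.37.

$4.37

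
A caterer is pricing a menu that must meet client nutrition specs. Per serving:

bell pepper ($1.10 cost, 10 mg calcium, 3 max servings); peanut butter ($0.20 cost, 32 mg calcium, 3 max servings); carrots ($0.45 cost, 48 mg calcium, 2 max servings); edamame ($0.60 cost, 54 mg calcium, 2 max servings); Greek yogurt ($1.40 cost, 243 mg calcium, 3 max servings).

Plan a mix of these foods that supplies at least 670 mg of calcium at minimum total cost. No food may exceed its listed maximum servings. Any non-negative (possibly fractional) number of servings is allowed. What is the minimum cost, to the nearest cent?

Cost per mg of calcium: Greek yogurt $0.0058, peanut butter $0.0063, carrots $0.0094, edamame $0.0111, bell pepper $0.1100.
Take 2.757 servings of Greek yogurt: +670.0 mg calcium for $3.86 (total $3.86, still need 0.0 mg).
Greedy by cheapest-per-mg is optimal for a single linear constraint, so the minimum cost is $3.86.

$3.86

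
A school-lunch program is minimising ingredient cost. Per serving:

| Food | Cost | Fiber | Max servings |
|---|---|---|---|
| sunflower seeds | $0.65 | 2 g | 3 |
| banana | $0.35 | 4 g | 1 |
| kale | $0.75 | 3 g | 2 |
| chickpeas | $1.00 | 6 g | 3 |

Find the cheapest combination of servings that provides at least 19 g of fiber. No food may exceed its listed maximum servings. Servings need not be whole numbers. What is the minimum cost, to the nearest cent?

$2.85

Cost per g of fiber: banana $0.0875, chickpeas $0.1667, kale $0.2500, sunflower seeds $0.3250.
Take 1 serving of banana: +4.0 g fiber for $0.35 (total $0.35, still need 15.0 g).
Take 2.5 servings of chickpeas: +15.0 g fiber for $2.50 (total $2.85, still need 0.0 g).
Filling from the cheapest source first is optimal under one linear minimum: $2.85.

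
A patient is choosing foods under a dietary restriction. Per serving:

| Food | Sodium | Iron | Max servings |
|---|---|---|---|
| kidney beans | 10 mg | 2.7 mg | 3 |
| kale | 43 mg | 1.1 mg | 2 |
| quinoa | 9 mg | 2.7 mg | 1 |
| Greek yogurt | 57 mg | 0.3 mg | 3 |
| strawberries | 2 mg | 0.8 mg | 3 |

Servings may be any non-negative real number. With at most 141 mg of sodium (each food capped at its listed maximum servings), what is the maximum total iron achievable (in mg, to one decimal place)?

15.5 mg

Iron per mg sodium: strawberries 0.4, quinoa 0.3, kidney beans 0.27, kale 0.02558, Greek yogurt 0.005263.
Take 3 servings of strawberries: uses 6 mg sodium, +2.4 mg iron (running total 2.4 mg).
Take 1 serving of quinoa: uses 9 mg sodium, +2.7 mg iron (running total 5.1 mg).
Take 3 servings of kidney beans: uses 30 mg sodium, +8.1 mg iron (running total 13.2 mg).
Take 2 servings of kale: uses 86 mg sodium, +2.2 mg iron (running total 15.4 mg).
Take 0.1754 servings of Greek yogurt: uses 10 mg sodium, +0.1 mg iron (running total 15.5 mg).
Greedy by best ratio exhausts the sodium allowance optimally: 15.5 mg.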